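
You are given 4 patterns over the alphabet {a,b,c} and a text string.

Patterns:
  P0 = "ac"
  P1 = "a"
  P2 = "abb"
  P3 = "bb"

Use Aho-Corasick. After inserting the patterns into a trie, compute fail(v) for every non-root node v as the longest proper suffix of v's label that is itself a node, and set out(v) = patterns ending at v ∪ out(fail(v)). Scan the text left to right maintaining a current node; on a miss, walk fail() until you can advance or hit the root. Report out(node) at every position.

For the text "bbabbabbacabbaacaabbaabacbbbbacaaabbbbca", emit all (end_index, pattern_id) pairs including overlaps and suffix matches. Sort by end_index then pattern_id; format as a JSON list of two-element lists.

Construct AC machine:
Trie nodes:
  0='ε' goto a→1 b→5
  1='a' goto b→3 c→2  ←P1
  2='ac' goto ·  ←P0
  3='ab' goto b→4
  4='abb' goto ·  ←P2
  5='b' goto b→6
  6='bb' goto ·  ←P3

BFS fail/out derivation:
  n1('a'): parent n0 fail=0; on 'a' 0 → fail=0;  out {1}∪∅={1}
  n5('b'): parent n0 fail=0; on 'b' 0 → fail=0;  out ∅∪∅=∅
  n2('ac'): parent n1 fail=0; on 'c' 0 → fail=0;  out {0}∪∅={0}
  n3('ab'): parent n1 fail=0; on 'b' 0 → fail=5;  out ∅∪∅=∅
  n6('bb'): parent n5 fail=0; on 'b' 0 → fail=5;  out {3}∪∅={3}
  n4('abb'): parent n3 fail=5; on 'b' 5 → fail=6;  out {2}∪{3}={2,3}

Scan:
i=0 'b': node 0→5
i=1 'b': node 5→6  → match P3@[0:1]
i=2 'a': node 6→1 (via fail)  → match P1@[2:2]
i=3 'b': node 1→3
i=4 'b': node 3→4  → match P2@[2:4],P3@[3:4]
i=5 'a': node 4→1 (via fail)  → match P1@[5:5]
i=6 'b': node 1→3
i=7 'b': node 3→4  → match P2@[5:7],P3@[6:7]
i=8 'a': node 4→1 (via fail)  → match P1@[8:8]
i=9 'c': node 1→2  → match P0@[8:9]
i=10 'a': node 2→1 (via fail)  → match P1@[10:10]
i=11 'b': node 1→3
i=12 'b': node 3→4  → match P2@[10:12],P3@[11:12]
i=13 'a': node 4→1 (via fail)  → match P1@[13:13]
i=14 'a': node 1→1 (via fail)  → match P1@[14:14]
i=15 'c': node 1→2  → match P0@[14:15]
i=16 'a': node 2→1 (via fail)  → match P1@[16:16]
i=17 'a': node 1→1 (via fail)  → match P1@[17:17]
i=18 'b': node 1→3
i=19 'b': node 3→4  → match P2@[17:19],P3@[18:19]
i=20 'a': node 4→1 (via fail)  → match P1@[20:20]
i=21 'a': node 1→1 (via fail)  → match P1@[21:21]
i=22 'b': node 1→3
i=23 'a': node 3→1 (via fail)  → match P1@[23:23]
i=24 'c': node 1→2  → match P0@[23:24]
i=25 'b': node 2→5 (via fail)
i=26 'b': node 5→6  → match P3@[25:26]
i=27 'b': node 6→6 (via fail)  → match P3@[26:27]
i=28 'b': node 6→6 (via fail)  → match P3@[27:28]
i=29 'a': node 6→1 (via fail)  → match P1@[29:29]
i=30 'c': node 1→2  → match P0@[29:30]
i=31 'a': node 2→1 (via fail)  → match P1@[31:31]
i=32 'a': node 1→1 (via fail)  → match P1@[32:32]
i=33 'a': node 1→1 (via fail)  → match P1@[33:33]
i=34 'b': node 1→3
i=35 'b': node 3→4  → match P2@[33:35],P3@[34:35]
i=36 'b': node 4→6 (via fail)  → match P3@[35:36]
i=37 'b': node 6→6 (via fail)  → match P3@[36:37]
i=38 'c': node 6→0 (via fail)
i=39 'a': node 0→1  → match P1@[39:39]

Matches: [[1,3],[2,1],[4,2],[4,3],[5,1],[7,2],[7,3],[8,1],[9,0],[10,1],[12,2],[12,3],[13,1],[14,1],[15,0],[16,1],[17,1],[19,2],[19,3],[20,1],[21,1],[23,1],[24,0],[26,3],[27,3],[28,3],[29,1],[30,0],[31,1],[32,1],[33,1],[35,2],[35,3],[36,3],[37,3],[39,1]]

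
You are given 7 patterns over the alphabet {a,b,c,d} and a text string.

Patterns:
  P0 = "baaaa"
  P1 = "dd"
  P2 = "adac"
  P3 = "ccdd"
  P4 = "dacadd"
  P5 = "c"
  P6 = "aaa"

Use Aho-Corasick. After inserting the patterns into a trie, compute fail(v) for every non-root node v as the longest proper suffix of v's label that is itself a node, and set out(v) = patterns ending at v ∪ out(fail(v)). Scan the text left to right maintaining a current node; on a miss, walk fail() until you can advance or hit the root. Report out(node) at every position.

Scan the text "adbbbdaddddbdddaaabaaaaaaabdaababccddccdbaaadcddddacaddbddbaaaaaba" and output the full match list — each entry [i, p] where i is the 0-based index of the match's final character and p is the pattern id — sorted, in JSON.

Construct AC machine:
Trie (insert patterns):
  0='ε' goto a→8 b→1 c→12 d→6
  1='b' goto a→2
  2='ba' goto a→3
  3='baa' goto a→4
  4='baaa' goto a→5
  5='baaaa' goto ·  [P0 ends]
  6='d' goto a→16 d→7
  7='dd' goto ·  [P1 ends]
  8='a' goto a→21 d→9
  9='ad' goto a→10
  10='ada' goto c→11
  11='adac' goto ·  [P2 ends]
  12='c' goto c→13  [P5 ends]
  13='cc' goto d→14
  14='ccd' goto d→15
  15='ccdd' goto ·  [P3 ends]
  16='da' goto c→17
  17='dac' goto a→18
  18='daca' goto d→19
  19='dacad' goto d→20
  20='dacadd' goto ·  [P4 ends]
  21='aa' goto a→22
  22='aaa' goto ·  [P6 ends]

Failure links (BFS by depth):
  n1('b'): parent n0 fail=0; on 'b' 0 → fail=0;  out ∅∪∅=∅
  n6('d'): parent n0 fail=0; on 'd' 0 → fail=0;  out ∅∪∅=∅
  n8('a'): parent n0 fail=0; on 'a' 0 → fail=0;  out ∅∪∅=∅
  n12('c'): parent n0 fail=0; on 'c' 0 → fail=0;  out {5}∪∅={5}
  n2('ba'): parent n1 fail=0; on 'a' 0 → fail=8;  out ∅∪∅=∅
  n7('dd'): parent n6 fail=0; on 'd' 0 → fail=6;  out {1}∪∅={1}
  n9('ad'): parent n8 fail=0; on 'd' 0 → fail=6;  out ∅∪∅=∅
  n13('cc'): parent n12 fail=0; on 'c' 0 → fail=12;  out ∅∪{5}={5}
  n16('da'): parent n6 fail=0; on 'a' 0 → fail=8;  out ∅∪∅=∅
  n21('aa'): parent n8 fail=0; on 'a' 0 → fail=8;  out ∅∪∅=∅
  n3('baa'): parent n2 fail=8; on 'a' 8 → fail=21;  out ∅∪∅=∅
  n10('ada'): parent n9 fail=6; on 'a' 6 → fail=16;  out ∅∪∅=∅
  n14('ccd'): parent n13 fail=12; on 'd' 12→0 → fail=6;  out ∅∪∅=∅
  n17('dac'): parent n16 fail=8; on 'c' 8→0 → fail=12;  out ∅∪{5}={5}
  n22('aaa'): parent n21 fail=8; on 'a' 8 → fail=21;  out {6}∪∅={6}
  n4('baaa'): parent n3 fail=21; on 'a' 21 → fail=22;  out ∅∪{6}={6}
  n11('adac'): parent n10 fail=16; on 'c' 16 → fail=17;  out {2}∪{5}={2,5}
  n15('ccdd'): parent n14 fail=6; on 'd' 6 → fail=7;  out {3}∪{1}={1,3}
  n18('daca'): parent n17 fail=12; on 'a' 12→0 → fail=8;  out ∅∪∅=∅
  n5('baaaa'): parent n4 fail=22; on 'a' 22→21 → fail=22;  out {0}∪{6}={0,6}
  n19('dacad'): parent n18 fail=8; on 'd' 8 → fail=9;  out ∅∪∅=∅
  n20('dacadd'): parent n19 fail=9; on 'd' 9→6 → fail=7;  out {4}∪{1}={1,4}

Scan:
i=0 'a': node 0→8
i=1 'd': node 8→9
i=2 'b': node 9→1 (via fail)
i=3 'b': node 1→1 (via fail)
i=4 'b': node 1→1 (via fail)
i=5 'd': node 1→6 (via fail)
i=6 'a': node 6→16
i=7 'd': node 16→9 (via fail)
i=8 'd': node 9→7 (via fail)  → match P1@[7:8]
i=9 'd': node 7→7 (via fail)  → match P1@[8:9]
i=10 'd': node 7→7 (via fail)  → match P1@[9:10]
i=11 'b': node 7→1 (via fail)
i=12 'd': node 1→6 (via fail)
i=13 'd': node 6→7  → match P1@[12:13]
i=14 'd': node 7→7 (via fail)  → match P1@[13:14]
i=15 'a': node 7→16 (via fail)
i=16 'a': node 16→21 (via fail)
i=17 'a': node 21→22  → match P6@[15:17]
i=18 'b': node 22→1 (via fail)
i=19 'a': node 1→2
i=20 'a': node 2→3
i=21 'a': node 3→4  → match P6@[19:21]
i=22 'a': node 4→5  → match P0@[18:22],P6@[20:22]
i=23 'a': node 5→22 (via fail)  → match P6@[21:23]
i=24 'a': node 22→22 (via fail)  → match P6@[22:24]
i=25 'a': node 22→22 (via fail)  → match P6@[23:25]
i=26 'b': node 22→1 (via fail)
i=27 'd': node 1→6 (via fail)
i=28 'a': node 6→16
i=29 'a': node 16→21 (via fail)
i=30 'b': node 21→1 (via fail)
i=31 'a': node 1→2
i=32 'b': node 2→1 (via fail)
i=33 'c': node 1→12 (via fail)  → match P5@[33:33]
i=34 'c': node 12→13  → match P5@[34:34]
i=35 'd': node 13→14
i=36 'd': node 14→15  → match P1@[35:36],P3@[33:36]
i=37 'c': node 15→12 (via fail)  → match P5@[37:37]
i=38 'c': node 12→13  → match P5@[38:38]
i=39 'd': node 13→14
i=40 'b': node 14→1 (via fail)
i=41 'a': node 1→2
i=42 'a': node 2→3
i=43 'a': node 3→4  → match P6@[41:43]
i=44 'd': node 4→9 (via fail)
i=45 'c': node 9→12 (via fail)  → match P5@[45:45]
i=46 'd': node 12→6 (via fail)
i=47 'd': node 6→7  → match P1@[46:47]
i=48 'd': node 7→7 (via fail)  → match P1@[47:48]
i=49 'd': node 7→7 (via fail)  → match P1@[48:49]
i=50 'a': node 7→16 (via fail)
i=51 'c': node 16→17  → match P5@[51:51]
i=52 'a': node 17→18
i=53 'd': node 18→19
i=54 'd': node 19→20  → match P1@[53:54],P4@[49:54]
i=55 'b': node 20→1 (via fail)
i=56 'd': node 1→6 (via fail)
i=57 'd': node 6→7  → match P1@[56:57]
i=58 'b': node 7→1 (via fail)
i=59 'a': node 1→2
i=60 'a': node 2→3
i=61 'a': node 3→4  → match P6@[59:61]
i=62 'a': node 4→5  → match P0@[58:62],P6@[60:62]
i=63 'a': node 5→22 (via fail)  → match P6@[61:63]
i=64 'b': node 22→1 (via fail)
i=65 'a': node 1→2

All matches (sorted): [[8,1],[9,1],[10,1],[13,1],[14,1],[17,6],[21,6],[22,0],[22,6],[23,6],[24,6],[25,6],[33,5],[34,5],[36,1],[36,3],[37,5],[38,5],[43,6],[45,5],[47,1],[48,1],[49,1],[51,5],[54,1],[54,4],[57,1],[61,6],[62,0],[62,6],[63,6]]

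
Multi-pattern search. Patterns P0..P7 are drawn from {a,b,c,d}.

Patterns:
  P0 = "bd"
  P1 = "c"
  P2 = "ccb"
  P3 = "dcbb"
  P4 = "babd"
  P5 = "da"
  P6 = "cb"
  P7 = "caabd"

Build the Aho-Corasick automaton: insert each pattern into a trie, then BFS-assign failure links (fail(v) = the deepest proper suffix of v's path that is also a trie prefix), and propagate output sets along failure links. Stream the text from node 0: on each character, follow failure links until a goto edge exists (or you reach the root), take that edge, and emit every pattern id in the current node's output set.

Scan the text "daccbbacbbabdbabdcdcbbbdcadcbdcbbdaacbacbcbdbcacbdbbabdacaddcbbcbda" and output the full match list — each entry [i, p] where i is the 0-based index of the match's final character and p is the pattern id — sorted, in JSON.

Construct AC machine:
Trie nodes:
  0='ε' goto b→1 c→3 d→6
  1='b' goto a→10 d→2
  2='bd' goto ·  [P0 ends]
  3='c' goto a→15 b→14 c→4  [P1 ends]
  4='cc' goto b→5
  5='ccb' goto ·  [P2 ends]
  6='d' goto a→13 c→7
  7='dc' goto b→8
  8='dcb' goto b→9
  9='dcbb' goto ·  [P3 ends]
  10='ba' goto b→11
  11='bab' goto d→12
  12='babd' goto ·  [P4 ends]
  13='da' goto ·  [P5 ends]
  14='cb' goto ·  [P6 ends]
  15='ca' goto a→16
  16='caa' goto b→17
  17='caab' goto d→18
  18='caabd' goto ·  [P7 ends]

BFS fail/out derivation:
  fail(1) 'b': from fail(0)=0 chase 'b': 0 ⇒ 0;  out=∅∪out(0)=∅
  fail(3) 'c': from fail(0)=0 chase 'c': 0 ⇒ 0;  out={1}∪out(0)={1}
  fail(6) 'd': from fail(0)=0 chase 'd': 0 ⇒ 0;  out=∅∪out(0)=∅
  fail(2) 'bd': from fail(1)=0 chase 'd': 0 ⇒ 6;  out={0}∪out(6)={0}
  fail(4) 'cc': from fail(3)=0 chase 'c': 0 ⇒ 3;  out=∅∪out(3)={1}
  fail(7) 'dc': from fail(6)=0 chase 'c': 0 ⇒ 3;  out=∅∪out(3)={1}
  fail(10) 'ba': from fail(1)=0 chase 'a': 0 ⇒ 0;  out=∅∪out(0)=∅
  fail(13) 'da': from fail(6)=0 chase 'a': 0 ⇒ 0;  out={5}∪out(0)={5}
  fail(14) 'cb': from fail(3)=0 chase 'b': 0 ⇒ 1;  out={6}∪out(1)={6}
  fail(15) 'ca': from fail(3)=0 chase 'a': 0 ⇒ 0;  out=∅∪out(0)=∅
  fail(5) 'ccb': from fail(4)=3 chase 'b': 3 ⇒ 14;  out={2}∪out(14)={2,6}
  fail(8) 'dcb': from fail(7)=3 chase 'b': 3 ⇒ 14;  out=∅∪out(14)={6}
  fail(11) 'bab': from fail(10)=0 chase 'b': 0 ⇒ 1;  out=∅∪out(1)=∅
  fail(16) 'caa': from fail(15)=0 chase 'a': 0 ⇒ 0;  out=∅∪out(0)=∅
  fail(9) 'dcbb': from fail(8)=14 chase 'b': 14→1→0 ⇒ 1;  out={3}∪out(1)={3}
  fail(12) 'babd': from fail(11)=1 chase 'd': 1 ⇒ 2;  out={4}∪out(2)={0,4}
  fail(17) 'caab': from fail(16)=0 chase 'b': 0 ⇒ 1;  out=∅∪out(1)=∅
  fail(18) 'caabd': from fail(17)=1 chase 'd': 1 ⇒ 2;  out={7}∪out(2)={0,7}

Scan:
[0] read 'd'  n0⇒n6
[1] read 'a'  n6⇒n13  emit P5@[0:1]
[2] read 'c'  n13⇒n3 ·f  emit P1@[2:2]
[3] read 'c'  n3⇒n4  emit P1@[3:3]
[4] read 'b'  n4⇒n5  emit P2@[2:4],P6@[3:4]
[5] read 'b'  n5⇒n1 ·f
[6] read 'a'  n1⇒n10
[7] read 'c'  n10⇒n3 ·f  emit P1@[7:7]
[8] read 'b'  n3⇒n14  emit P6@[7:8]
[9] read 'b'  n14⇒n1 ·f
[10] read 'a'  n1⇒n10
[11] read 'b'  n10⇒n11
[12] read 'd'  n11⇒n12  emit P0@[11:12],P4@[9:12]
[13] read 'b'  n12⇒n1 ·f
[14] read 'a'  n1⇒n10
[15] read 'b'  n10⇒n11
[16] read 'd'  n11⇒n12  emit P0@[15:16],P4@[13:16]
[17] read 'c'  n12⇒n7 ·f  emit P1@[17:17]
[18] read 'd'  n7⇒n6 ·f
[19] read 'c'  n6⇒n7  emit P1@[19:19]
[20] read 'b'  n7⇒n8  emit P6@[19:20]
[21] read 'b'  n8⇒n9  emit P3@[18:21]
[22] read 'b'  n9⇒n1 ·f
[23] read 'd'  n1⇒n2  emit P0@[22:23]
[24] read 'c'  n2⇒n7 ·f  emit P1@[24:24]
[25] read 'a'  n7⇒n15 ·f
[26] read 'd'  n15⇒n6 ·f
[27] read 'c'  n6⇒n7  emit P1@[27:27]
[28] read 'b'  n7⇒n8  emit P6@[27:28]
[29] read 'd'  n8⇒n2 ·f  emit P0@[28:29]
[30] read 'c'  n2⇒n7 ·f  emit P1@[30:30]
[31] read 'b'  n7⇒n8  emit P6@[30:31]
[32] read 'b'  n8⇒n9  emit P3@[29:32]
[33] read 'd'  n9⇒n2 ·f  emit P0@[32:33]
[34] read 'a'  n2⇒n13 ·f  emit P5@[33:34]
[35] read 'a'  n13⇒n0 ·f
[36] read 'c'  n0⇒n3  emit P1@[36:36]
[37] read 'b'  n3⇒n14  emit P6@[36:37]
[38] read 'a'  n14⇒n10 ·f
[39] read 'c'  n10⇒n3 ·f  emit P1@[39:39]
[40] read 'b'  n3⇒n14  emit P6@[39:40]
[41] read 'c'  n14⇒n3 ·f  emit P1@[41:41]
[42] read 'b'  n3⇒n14  emit P6@[41:42]
[43] read 'd'  n14⇒n2 ·f  emit P0@[42:43]
[44] read 'b'  n2⇒n1 ·f
[45] read 'c'  n1⇒n3 ·f  emit P1@[45:45]
[46] read 'a'  n3⇒n15
[47] read 'c'  n15⇒n3 ·f  emit P1@[47:47]
[48] read 'b'  n3⇒n14  emit P6@[47:48]
[49] read 'd'  n14⇒n2 ·f  emit P0@[48:49]
[50] read 'b'  n2⇒n1 ·f
[51] read 'b'  n1⇒n1 ·f
[52] read 'a'  n1⇒n10
[53] read 'b'  n10⇒n11
[54] read 'd'  n11⇒n12  emit P0@[53:54],P4@[51:54]
[55] read 'a'  n12⇒n13 ·f  emit P5@[54:55]
[56] read 'c'  n13⇒n3 ·f  emit P1@[56:56]
[57] read 'a'  n3⇒n15
[58] read 'd'  n15⇒n6 ·f
[59] read 'd'  n6⇒n6 ·f
[60] read 'c'  n6⇒n7  emit P1@[60:60]
[61] read 'b'  n7⇒n8  emit P6@[60:61]
[62] read 'b'  n8⇒n9  emit P3@[59:62]
[63] read 'c'  n9⇒n3 ·f  emit P1@[63:63]
[64] read 'b'  n3⇒n14  emit P6@[63:64]
[65] read 'd'  n14⇒n2 ·f  emit P0@[64:65]
[66] read 'a'  n2⇒n13 ·f  emit P5@[65:66]

Result: [[1,5],[2,1],[3,1],[4,2],[4,6],[7,1],[8,6],[12,0],[12,4],[16,0],[16,4],[17,1],[19,1],[20,6],[21,3],[23,0],[24,1],[27,1],[28,6],[29,0],[30,1],[31,6],[32,3],[33,0],[34,5],[36,1],[37,6],[39,1],[40,6],[41,1],[42,6],[43,0],[45,1],[47,1],[48,6],[49,0],[54,0],[54,4],[55,5],[56,1],[60,1],[61,6],[62,3],[63,1],[64,6],[65,0],[66,5]]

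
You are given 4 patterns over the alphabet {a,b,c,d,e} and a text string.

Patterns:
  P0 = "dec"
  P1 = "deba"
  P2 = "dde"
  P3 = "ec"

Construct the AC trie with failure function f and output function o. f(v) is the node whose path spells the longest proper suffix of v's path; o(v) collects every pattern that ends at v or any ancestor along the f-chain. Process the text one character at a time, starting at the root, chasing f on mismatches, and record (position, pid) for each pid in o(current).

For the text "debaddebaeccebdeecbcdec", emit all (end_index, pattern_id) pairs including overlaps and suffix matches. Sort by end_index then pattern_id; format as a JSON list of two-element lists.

Construct AC machine:
Trie (insert patterns):
  n0 'ε': d→1 e→8
  n1 'd': d→6 e→2
  n2 'de': b→4 c→3
  n3 'dec': ·  ←P0
  n4 'deb': a→5
  n5 'deba': ·  ←P1
  n6 'dd': e→7
  n7 'dde': ·  ←P2
  n8 'e': c→9
  n9 'ec': ·  ←P3

Failure links (BFS by depth):
  fail(1) 'd': from fail(0)=0 chase 'd': 0 ⇒ 0;  out=∅∪out(0)=∅
  fail(8) 'e': from fail(0)=0 chase 'e': 0 ⇒ 0;  out=∅∪out(0)=∅
  fail(2) 'de': from fail(1)=0 chase 'e': 0 ⇒ 8;  out=∅∪out(8)=∅
  fail(6) 'dd': from fail(1)=0 chase 'd': 0 ⇒ 1;  out=∅∪out(1)=∅
  fail(9) 'ec': from fail(8)=0 chase 'c': 0 ⇒ 0;  out={3}∪out(0)={3}
  fail(3) 'dec': from fail(2)=8 chase 'c': 8 ⇒ 9;  out={0}∪out(9)={0,3}
  fail(4) 'deb': from fail(2)=8 chase 'b': 8→0 ⇒ 0;  out=∅∪out(0)=∅
  fail(7) 'dde': from fail(6)=1 chase 'e': 1 ⇒ 2;  out={2}∪out(2)={2}
  fail(5) 'deba': from fail(4)=0 chase 'a': 0 ⇒ 0;  out={1}∪out(0)={1}

Text stream:
[0] read 'd'  n0⇒n1
[1] read 'e'  n1⇒n2
[2] read 'b'  n2⇒n4
[3] read 'a'  n4⇒n5  emit P1@[0:3]
[4] read 'd'  n5⇒n1 (via fail)
[5] read 'd'  n1⇒n6
[6] read 'e'  n6⇒n7  emit P2@[4:6]
[7] read 'b'  n7⇒n4 (via fail)
[8] read 'a'  n4⇒n5  emit P1@[5:8]
[9] read 'e'  n5⇒n8 (via fail)
[10] read 'c'  n8⇒n9  emit P3@[9:10]
[11] read 'c'  n9⇒n0 (via fail)
[12] read 'e'  n0⇒n8
[13] read 'b'  n8⇒n0 (via fail)
[14] read 'd'  n0⇒n1
[15] read 'e'  n1⇒n2
[16] read 'e'  n2⇒n8 (via fail)
[17] read 'c'  n8⇒n9  emit P3@[16:17]
[18] read 'b'  n9⇒n0 (via fail)
[19] read 'c'  n0⇒n0
[20] read 'd'  n0⇒n1
[21] read 'e'  n1⇒n2
[22] read 'c'  n2⇒n3  emit P0@[20:22],P3@[21:22]

All matches (sorted): [[3,1],[6,2],[8,1],[10,3],[17,3],[22,0],[22,3]]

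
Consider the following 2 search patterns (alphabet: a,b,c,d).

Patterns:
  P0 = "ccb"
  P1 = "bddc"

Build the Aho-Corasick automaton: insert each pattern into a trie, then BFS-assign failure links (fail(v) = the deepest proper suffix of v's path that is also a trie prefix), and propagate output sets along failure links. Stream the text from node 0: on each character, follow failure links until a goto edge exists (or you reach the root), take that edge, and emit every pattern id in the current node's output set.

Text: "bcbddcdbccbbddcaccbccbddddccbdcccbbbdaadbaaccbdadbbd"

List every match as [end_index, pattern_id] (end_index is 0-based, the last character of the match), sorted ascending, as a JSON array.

Construct AC machine:
Trie (insert patterns):
  n0 'ε': b→4 c→1
  n1 'c': c→2
  n2 'cc': b→3
  n3 'ccb': ·  [P0 ends]
  n4 'b': d→5
  n5 'bd': d→6
  n6 'bdd': c→7
  n7 'bddc': ·  [P1 ends]

Failure links (BFS by depth):
  n1('c'): parent n0 fail=0; on 'c' 0 → fail=0;  out ∅∪∅=∅
  n4('b'): parent n0 fail=0; on 'b' 0 → fail=0;  out ∅∪∅=∅
  n2('cc'): parent n1 fail=0; on 'c' 0 → fail=1;  out ∅∪∅=∅
  n5('bd'): parent n4 fail=0; on 'd' 0 → fail=0;  out ∅∪∅=∅
  n3('ccb'): parent n2 fail=1; on 'b' 1→0 → fail=4;  out {0}∪∅={0}
  n6('bdd'): parent n5 fail=0; on 'd' 0 → fail=0;  out ∅∪∅=∅
  n7('bddc'): parent n6 fail=0; on 'c' 0 → fail=1;  out {1}∪∅={1}

Run:
pos 0 'b': at 4
pos 1 'c': at 1 (fail-walked)
pos 2 'b': at 4 (fail-walked)
pos 3 'd': at 5
pos 4 'd': at 6
pos 5 'c': at 7  ** P1@[2:5]
pos 6 'd': at 0 (fail-walked)
pos 7 'b': at 4
pos 8 'c': at 1 (fail-walked)
pos 9 'c': at 2
pos 10 'b': at 3  ** P0@[8:10]
pos 11 'b': at 4 (fail-walked)
pos 12 'd': at 5
pos 13 'd': at 6
pos 14 'c': at 7  ** P1@[11:14]
pos 15 'a': at 0 (fail-walked)
pos 16 'c': at 1
pos 17 'c': at 2
pos 18 'b': at 3  ** P0@[16:18]
pos 19 'c': at 1 (fail-walked)
pos 20 'c': at 2
pos 21 'b': at 3  ** P0@[19:21]
pos 22 'd': at 5 (fail-walked)
pos 23 'd': at 6
pos 24 'd': at 0 (fail-walked)
pos 25 'd': at 0
pos 26 'c': at 1
pos 27 'c': at 2
pos 28 'b': at 3  ** P0@[26:28]
pos 29 'd': at 5 (fail-walked)
pos 30 'c': at 1 (fail-walked)
pos 31 'c': at 2
pos 32 'c': at 2 (fail-walked)
pos 33 'b': at 3  ** P0@[31:33]
pos 34 'b': at 4 (fail-walked)
pos 35 'b': at 4 (fail-walked)
pos 36 'd': at 5
pos 37 'a': at 0 (fail-walked)
pos 38 'a': at 0
pos 39 'd': at 0
pos 40 'b': at 4
pos 41 'a': at 0 (fail-walked)
pos 42 'a': at 0
pos 43 'c': at 1
pos 44 'c': at 2
pos 45 'b': at 3  ** P0@[43:45]
pos 46 'd': at 5 (fail-walked)
pos 47 'a': at 0 (fail-walked)
pos 48 'd': at 0
pos 49 'b': at 4
pos 50 'b': at 4 (fail-walked)
pos 51 'd': at 5

All matches (sorted): [[5,1],[10,0],[14,1],[18,0],[21,0],[28,0],[33,0],[45,0]]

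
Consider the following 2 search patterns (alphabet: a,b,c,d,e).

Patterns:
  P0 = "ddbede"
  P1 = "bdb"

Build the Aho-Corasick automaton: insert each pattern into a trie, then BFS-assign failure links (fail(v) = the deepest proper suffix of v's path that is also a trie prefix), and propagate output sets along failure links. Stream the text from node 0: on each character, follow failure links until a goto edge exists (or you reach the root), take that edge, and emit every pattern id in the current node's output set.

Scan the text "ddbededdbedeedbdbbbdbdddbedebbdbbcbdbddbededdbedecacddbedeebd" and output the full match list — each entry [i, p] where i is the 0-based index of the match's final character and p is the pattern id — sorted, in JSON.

Construct AC machine:
Trie nodes:
  n0 'ε': b→7 d→1
  n1 'd': d→2
  n2 'dd': b→3
  n3 'ddb': e→4
  n4 'ddbe': d→5
  n5 'ddbed': e→6
  n6 'ddbede': ·  [P0 ends]
  n7 'b': d→8
  n8 'bd': b→9
  n9 'bdb': ·  [P1 ends]

BFS fail/out derivation:
  n1('d'): parent n0 fail=0; on 'd' 0 → fail=0;  out ∅∪∅=∅
  n7('b'): parent n0 fail=0; on 'b' 0 → fail=0;  out ∅∪∅=∅
  n2('dd'): parent n1 fail=0; on 'd' 0 → fail=1;  out ∅∪∅=∅
  n8('bd'): parent n7 fail=0; on 'd' 0 → fail=1;  out ∅∪∅=∅
  n3('ddb'): parent n2 fail=1; on 'b' 1→0 → fail=7;  out ∅∪∅=∅
  n9('bdb'): parent n8 fail=1; on 'b' 1→0 → fail=7;  out {1}∪∅={1}
  n4('ddbe'): parent n3 fail=7; on 'e' 7→0 → fail=0;  out ∅∪∅=∅
  n5('ddbed'): parent n4 fail=0; on 'd' 0 → fail=1;  out ∅∪∅=∅
  n6('ddbede'): parent n5 fail=1; on 'e' 1→0 → fail=0;  out {0}∪∅={0}

Run:
pos 0 'd': at 1
pos 1 'd': at 2
pos 2 'b': at 3
pos 3 'e': at 4
pos 4 'd': at 5
pos 5 'e': at 6  → match P0@[0:5]
pos 6 'd': at 1 (fail-walked)
pos 7 'd': at 2
pos 8 'b': at 3
pos 9 'e': at 4
pos 10 'd': at 5
pos 11 'e': at 6  → match P0@[6:11]
pos 12 'e': at 0 (fail-walked)
pos 13 'd': at 1
pos 14 'b': at 7 (fail-walked)
pos 15 'd': at 8
pos 16 'b': at 9  → match P1@[14:16]
pos 17 'b': at 7 (fail-walked)
pos 18 'b': at 7 (fail-walked)
pos 19 'd': at 8
pos 20 'b': at 9  → match P1@[18:20]
pos 21 'd': at 8 (fail-walked)
pos 22 'd': at 2 (fail-walked)
pos 23 'd': at 2 (fail-walked)
pos 24 'b': at 3
pos 25 'e': at 4
pos 26 'd': at 5
pos 27 'e': at 6  → match P0@[22:27]
pos 28 'b': at 7 (fail-walked)
pos 29 'b': at 7 (fail-walked)
pos 30 'd': at 8
pos 31 'b': at 9  → match P1@[29:31]
pos 32 'b': at 7 (fail-walked)
pos 33 'c': at 0 (fail-walked)
pos 34 'b': at 7
pos 35 'd': at 8
pos 36 'b': at 9  → match P1@[34:36]
pos 37 'd': at 8 (fail-walked)
pos 38 'd': at 2 (fail-walked)
pos 39 'b': at 3
pos 40 'e': at 4
pos 41 'd': at 5
pos 42 'e': at 6  → match P0@[37:42]
pos 43 'd': at 1 (fail-walked)
pos 44 'd': at 2
pos 45 'b': at 3
pos 46 'e': at 4
pos 47 'd': at 5
pos 48 'e': at 6  → match P0@[43:48]
pos 49 'c': at 0 (fail-walked)
pos 50 'a': at 0
pos 51 'c': at 0
pos 52 'd': at 1
pos 53 'd': at 2
pos 54 'b': at 3
pos 55 'e': at 4
pos 56 'd': at 5
pos 57 'e': at 6  → match P0@[52:57]
pos 58 'e': at 0 (fail-walked)
pos 59 'b': at 7
pos 60 'd': at 8

Result: [[5,0],[11,0],[16,1],[20,1],[27,0],[31,1],[36,1],[42,0],[48,0],[57,0]]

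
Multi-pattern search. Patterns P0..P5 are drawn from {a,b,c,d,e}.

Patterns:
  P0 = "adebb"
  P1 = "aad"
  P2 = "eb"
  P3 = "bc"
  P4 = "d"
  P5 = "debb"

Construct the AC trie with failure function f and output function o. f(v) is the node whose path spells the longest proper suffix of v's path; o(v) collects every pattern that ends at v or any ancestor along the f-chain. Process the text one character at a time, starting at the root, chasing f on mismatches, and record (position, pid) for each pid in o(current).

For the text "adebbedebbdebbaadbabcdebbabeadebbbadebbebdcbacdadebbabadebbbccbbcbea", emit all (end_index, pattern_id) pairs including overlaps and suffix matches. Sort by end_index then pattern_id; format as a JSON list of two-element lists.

Build:
Trie nodes:
  n0 'ε': a→1 b→10 d→12 e→8
  n1 'a': a→6 d→2
  n2 'ad': e→3
  n3 'ade': b→4
  n4 'adeb': b→5
  n5 'adebb': ·  ←P0
  n6 'aa': d→7
  n7 'aad': ·  ←P1
  n8 'e': b→9
  n9 'eb': ·  ←P2
  n10 'b': c→11
  n11 'bc': ·  ←P3
  n12 'd': e→13  ←P4
  n13 'de': b→14
  n14 'deb': b→15
  n15 'debb': ·  ←P5

Failure links (BFS by depth):
  fail(1) 'a': from fail(0)=0 chase 'a': 0 ⇒ 0;  out=∅∪out(0)=∅
  fail(8) 'e': from fail(0)=0 chase 'e': 0 ⇒ 0;  out=∅∪out(0)=∅
  fail(10) 'b': from fail(0)=0 chase 'b': 0 ⇒ 0;  out=∅∪out(0)=∅
  fail(12) 'd': from fail(0)=0 chase 'd': 0 ⇒ 0;  out={4}∪out(0)={4}
  fail(2) 'ad': from fail(1)=0 chase 'd': 0 ⇒ 12;  out=∅∪out(12)={4}
  fail(6) 'aa': from fail(1)=0 chase 'a': 0 ⇒ 1;  out=∅∪out(1)=∅
  fail(9) 'eb': from fail(8)=0 chase 'b': 0 ⇒ 10;  out={2}∪out(10)={2}
  fail(11) 'bc': from fail(10)=0 chase 'c': 0 ⇒ 0;  out={3}∪out(0)={3}
  fail(13) 'de': from fail(12)=0 chase 'e': 0 ⇒ 8;  out=∅∪out(8)=∅
  fail(3) 'ade': from fail(2)=12 chase 'e': 12 ⇒ 13;  out=∅∪out(13)=∅
  fail(7) 'aad': from fail(6)=1 chase 'd': 1 ⇒ 2;  out={1}∪out(2)={1,4}
  fail(14) 'deb': from fail(13)=8 chase 'b': 8 ⇒ 9;  out=∅∪out(9)={2}
  fail(4) 'adeb': from fail(3)=13 chase 'b': 13 ⇒ 14;  out=∅∪out(14)={2}
  fail(15) 'debb': from fail(14)=9 chase 'b': 9→10→0 ⇒ 10;  out={5}∪out(10)={5}
  fail(5) 'adebb': from fail(4)=14 chase 'b': 14 ⇒ 15;  out={0}∪out(15)={0,5}

Run:
i=0 'a': node 0→1
i=1 'd': node 1→2  emit P4@[1:1]
i=2 'e': node 2→3
i=3 'b': node 3→4  emit P2@[2:3]
i=4 'b': node 4→5  emit P0@[0:4],P5@[1:4]
i=5 'e': node 5→8 (fail-walked)
i=6 'd': node 8→12 (fail-walked)  emit P4@[6:6]
i=7 'e': node 12→13
i=8 'b': node 13→14  emit P2@[7:8]
i=9 'b': node 14→15  emit P5@[6:9]
i=10 'd': node 15→12 (fail-walked)  emit P4@[10:10]
i=11 'e': node 12→13
i=12 'b': node 13→14  emit P2@[11:12]
i=13 'b': node 14→15  emit P5@[10:13]
i=14 'a': node 15→1 (fail-walked)
i=15 'a': node 1→6
i=16 'd': node 6→7  emit P1@[14:16],P4@[16:16]
i=17 'b': node 7→10 (fail-walked)
i=18 'a': node 10→1 (fail-walked)
i=19 'b': node 1→10 (fail-walked)
i=20 'c': node 10→11  emit P3@[19:20]
i=21 'd': node 11→12 (fail-walked)  emit P4@[21:21]
i=22 'e': node 12→13
i=23 'b': node 13→14  emit P2@[22:23]
i=24 'b': node 14→15  emit P5@[21:24]
i=25 'a': node 15→1 (fail-walked)
i=26 'b': node 1→10 (fail-walked)
i=27 'e': node 10→8 (fail-walked)
i=28 'a': node 8→1 (fail-walked)
i=29 'd': node 1→2  emit P4@[29:29]
i=30 'e': node 2→3
i=31 'b': node 3→4  emit P2@[30:31]
i=32 'b': node 4→5  emit P0@[28:32],P5@[29:32]
i=33 'b': node 5→10 (fail-walked)
i=34 'a': node 10→1 (fail-walked)
i=35 'd': node 1→2  emit P4@[35:35]
i=36 'e': node 2→3
i=37 'b': node 3→4  emit P2@[36:37]
i=38 'b': node 4→5  emit P0@[34:38],P5@[35:38]
i=39 'e': node 5→8 (fail-walked)
i=40 'b': node 8→9  emit P2@[39:40]
i=41 'd': node 9→12 (fail-walked)  emit P4@[41:41]
i=42 'c': node 12→0 (fail-walked)
i=43 'b': node 0→10
i=44 'a': node 10→1 (fail-walked)
i=45 'c': node 1→0 (fail-walked)
i=46 'd': node 0→12  emit P4@[46:46]
i=47 'a': node 12→1 (fail-walked)
i=48 'd': node 1→2  emit P4@[48:48]
i=49 'e': node 2→3
i=50 'b': node 3→4  emit P2@[49:50]
i=51 'b': node 4→5  emit P0@[47:51],P5@[48:51]
i=52 'a': node 5→1 (fail-walked)
i=53 'b': node 1→10 (fail-walked)
i=54 'a': node 10→1 (fail-walked)
i=55 'd': node 1→2  emit P4@[55:55]
i=56 'e': node 2→3
i=57 'b': node 3→4  emit P2@[56:57]
i=58 'b': node 4→5  emit P0@[54:58],P5@[55:58]
i=59 'b': node 5→10 (fail-walked)
i=60 'c': node 10→11  emit P3@[59:60]
i=61 'c': node 11→0 (fail-walked)
i=62 'b': node 0→10
i=63 'b': node 10→10 (fail-walked)
i=64 'c': node 10→11  emit P3@[63:64]
i=65 'b': node 11→10 (fail-walked)
i=66 'e': node 10→8 (fail-walked)
i=67 'a': node 8→1 (fail-walked)

Result: [[1,4],[3,2],[4,0],[4,5],[6,4],[8,2],[9,5],[10,4],[12,2],[13,5],[16,1],[16,4],[20,3],[21,4],[23,2],[24,5],[29,4],[31,2],[32,0],[32,5],[35,4],[37,2],[38,0],[38,5],[40,2],[41,4],[46,4],[48,4],[50,2],[51,0],[51,5],[55,4],[57,2],[58,0],[58,5],[60,3],[64,3]]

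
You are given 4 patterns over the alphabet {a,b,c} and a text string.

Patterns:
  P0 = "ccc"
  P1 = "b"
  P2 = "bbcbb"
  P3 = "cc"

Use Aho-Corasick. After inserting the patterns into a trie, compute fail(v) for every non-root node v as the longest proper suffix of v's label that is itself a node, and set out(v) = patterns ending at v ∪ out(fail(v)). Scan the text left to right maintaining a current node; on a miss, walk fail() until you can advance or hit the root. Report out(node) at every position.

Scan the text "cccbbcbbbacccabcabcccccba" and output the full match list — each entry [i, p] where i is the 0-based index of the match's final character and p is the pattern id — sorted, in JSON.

Build automaton:
Trie (insert patterns):
  0='ε' goto b→4 c→1
  1='c' goto c→2
  2='cc' goto c→3  ←P3
  3='ccc' goto ·  ←P0
  4='b' goto b→5  ←P1
  5='bb' goto c→6
  6='bbc' goto b→7
  7='bbcb' goto b→8
  8='bbcbb' goto ·  ←P2

Failure links (BFS by depth):
  fail(1) 'c': from fail(0)=0 chase 'c': 0 ⇒ 0;  out=∅∪out(0)=∅
  fail(4) 'b': from fail(0)=0 chase 'b': 0 ⇒ 0;  out={1}∪out(0)={1}
  fail(2) 'cc': from fail(1)=0 chase 'c': 0 ⇒ 1;  out={3}∪out(1)={3}
  fail(5) 'bb': from fail(4)=0 chase 'b': 0 ⇒ 4;  out=∅∪out(4)={1}
  fail(3) 'ccc': from fail(2)=1 chase 'c': 1 ⇒ 2;  out={0}∪out(2)={0,3}
  fail(6) 'bbc': from fail(5)=4 chase 'c': 4→0 ⇒ 1;  out=∅∪out(1)=∅
  fail(7) 'bbcb': from fail(6)=1 chase 'b': 1→0 ⇒ 4;  out=∅∪out(4)={1}
  fail(8) 'bbcbb': from fail(7)=4 chase 'b': 4 ⇒ 5;  out={2}∪out(5)={1,2}

Scan:
i=0 'c': node 0→1
i=1 'c': node 1→2  ** P3@[0:1]
i=2 'c': node 2→3  ** P0@[0:2],P3@[1:2]
i=3 'b': node 3→4 ·f  ** P1@[3:3]
i=4 'b': node 4→5  ** P1@[4:4]
i=5 'c': node 5→6
i=6 'b': node 6→7  ** P1@[6:6]
i=7 'b': node 7→8  ** P1@[7:7],P2@[3:7]
i=8 'b': node 8→5 ·f  ** P1@[8:8]
i=9 'a': node 5→0 ·f
i=10 'c': node 0→1
i=11 'c': node 1→2  ** P3@[10:11]
i=12 'c': node 2→3  ** P0@[10:12],P3@[11:12]
i=13 'a': node 3→0 ·f
i=14 'b': node 0→4  ** P1@[14:14]
i=15 'c': node 4→1 ·f
i=16 'a': node 1→0 ·f
i=17 'b': node 0→4  ** P1@[17:17]
i=18 'c': node 4→1 ·f
i=19 'c': node 1→2  ** P3@[18:19]
i=20 'c': node 2→3  ** P0@[18:20],P3@[19:20]
i=21 'c': node 3→3 ·f  ** P0@[19:21],P3@[20:21]
i=22 'c': node 3→3 ·f  ** P0@[20:22],P3@[21:22]
i=23 'b': node 3→4 ·f  ** P1@[23:23]
i=24 'a': node 4→0 ·f

All matches (sorted): [[1,3],[2,0],[2,3],[3,1],[4,1],[6,1],[7,1],[7,2],[8,1],[11,3],[12,0],[12,3],[14,1],[17,1],[19,3],[20,0],[20,3],[21,0],[21,3],[22,0],[22,3],[23,1]]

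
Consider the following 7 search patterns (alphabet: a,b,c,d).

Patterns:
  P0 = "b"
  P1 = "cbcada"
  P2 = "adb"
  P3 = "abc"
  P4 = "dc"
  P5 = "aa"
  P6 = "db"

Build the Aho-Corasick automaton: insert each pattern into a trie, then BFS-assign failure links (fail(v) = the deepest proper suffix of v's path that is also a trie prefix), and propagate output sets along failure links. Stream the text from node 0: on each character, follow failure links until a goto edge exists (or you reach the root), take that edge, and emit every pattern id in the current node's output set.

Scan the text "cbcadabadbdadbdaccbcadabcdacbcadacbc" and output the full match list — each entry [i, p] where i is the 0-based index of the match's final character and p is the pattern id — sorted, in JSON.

Build:
Trie nodes:
  n0 'ε': a→8 b→1 c→2 d→13
  n1 'b': ·  ←P0
  n2 'c': b→3
  n3 'cb': c→4
  n4 'cbc': a→5
  n5 'cbca': d→6
  n6 'cbcad': a→7
  n7 'cbcada': ·  ←P1
  n8 'a': a→15 b→11 d→9
  n9 'ad': b→10
  n10 'adb': ·  ←P2
  n11 'ab': c→12
  n12 'abc': ·  ←P3
  n13 'd': b→16 c→14
  n14 'dc': ·  ←P4
  n15 'aa': ·  ←P5
  n16 'db': ·  ←P6

BFS fail/out derivation:
  n1('b'): parent n0 fail=0; on 'b' 0 → fail=0;  out {0}∪∅={0}
  n2('c'): parent n0 fail=0; on 'c' 0 → fail=0;  out ∅∪∅=∅
  n8('a'): parent n0 fail=0; on 'a' 0 → fail=0;  out ∅∪∅=∅
  n13('d'): parent n0 fail=0; on 'd' 0 → fail=0;  out ∅∪∅=∅
  n3('cb'): parent n2 fail=0; on 'b' 0 → fail=1;  out ∅∪{0}={0}
  n9('ad'): parent n8 fail=0; on 'd' 0 → fail=13;  out ∅∪∅=∅
  n11('ab'): parent n8 fail=0; on 'b' 0 → fail=1;  out ∅∪{0}={0}
  n14('dc'): parent n13 fail=0; on 'c' 0 → fail=2;  out {4}∪∅={4}
  n15('aa'): parent n8 fail=0; on 'a' 0 → fail=8;  out {5}∪∅={5}
  n16('db'): parent n13 fail=0; on 'b' 0 → fail=1;  out {6}∪{0}={0,6}
  n4('cbc'): parent n3 fail=1; on 'c' 1→0 → fail=2;  out ∅∪∅=∅
  n10('adb'): parent n9 fail=13; on 'b' 13 → fail=16;  out {2}∪{0,6}={0,2,6}
  n12('abc'): parent n11 fail=1; on 'c' 1→0 → fail=2;  out {3}∪∅={3}
  n5('cbca'): parent n4 fail=2; on 'a' 2→0 → fail=8;  out ∅∪∅=∅
  n6('cbcad'): parent n5 fail=8; on 'd' 8 → fail=9;  out ∅∪∅=∅
  n7('cbcada'): parent n6 fail=9; on 'a' 9→13→0 → fail=8;  out {1}∪∅={1}

Text stream:
pos 0 'c': at 2
pos 1 'b': at 3  ** P0@[1:1]
pos 2 'c': at 4
pos 3 'a': at 5
pos 4 'd': at 6
pos 5 'a': at 7  ** P1@[0:5]
pos 6 'b': at 11 ·f  ** P0@[6:6]
pos 7 'a': at 8 ·f
pos 8 'd': at 9
pos 9 'b': at 10  ** P0@[9:9],P2@[7:9],P6@[8:9]
pos 10 'd': at 13 ·f
pos 11 'a': at 8 ·f
pos 12 'd': at 9
pos 13 'b': at 10  ** P0@[13:13],P2@[11:13],P6@[12:13]
pos 14 'd': at 13 ·f
pos 15 'a': at 8 ·f
pos 16 'c': at 2 ·f
pos 17 'c': at 2 ·f
pos 18 'b': at 3  ** P0@[18:18]
pos 19 'c': at 4
pos 20 'a': at 5
pos 21 'd': at 6
pos 22 'a': at 7  ** P1@[17:22]
pos 23 'b': at 11 ·f  ** P0@[23:23]
pos 24 'c': at 12  ** P3@[22:24]
pos 25 'd': at 13 ·f
pos 26 'a': at 8 ·f
pos 27 'c': at 2 ·f
pos 28 'b': at 3  ** P0@[28:28]
pos 29 'c': at 4
pos 30 'a': at 5
pos 31 'd': at 6
pos 32 'a': at 7  ** P1@[27:32]
pos 33 'c': at 2 ·f
pos 34 'b': at 3  ** P0@[34:34]
pos 35 'c': at 4

All matches (sorted): [[1,0],[5,1],[6,0],[9,0],[9,2],[9,6],[13,0],[13,2],[13,6],[18,0],[22,1],[23,0],[24,3],[28,0],[32,1],[34,0]]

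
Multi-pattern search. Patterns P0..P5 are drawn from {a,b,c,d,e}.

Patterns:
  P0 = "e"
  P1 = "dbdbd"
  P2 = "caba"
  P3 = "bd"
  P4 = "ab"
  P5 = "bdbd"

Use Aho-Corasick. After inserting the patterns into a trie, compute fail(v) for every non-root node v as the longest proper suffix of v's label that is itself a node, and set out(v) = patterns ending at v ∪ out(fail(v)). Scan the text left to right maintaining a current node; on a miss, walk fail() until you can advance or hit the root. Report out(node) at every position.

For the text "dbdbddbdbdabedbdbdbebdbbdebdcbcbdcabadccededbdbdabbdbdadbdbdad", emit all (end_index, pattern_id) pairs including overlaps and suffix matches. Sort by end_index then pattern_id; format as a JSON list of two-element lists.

Build:
Trie nodes:
  n0 'ε': a→13 b→11 c→7 d→2 e→1
  n1 'e': ·  ←P0
  n2 'd': b→3
  n3 'db': d→4
  n4 'dbd': b→5
  n5 'dbdb': d→6
  n6 'dbdbd': ·  ←P1
  n7 'c': a→8
  n8 'ca': b→9
  n9 'cab': a→10
  n10 'caba': ·  ←P2
  n11 'b': d→12
  n12 'bd': b→15  ←P3
  n13 'a': b→14
  n14 'ab': ·  ←P4
  n15 'bdb': d→16
  n16 'bdbd': ·  ←P5

Failure links (BFS by depth):
  n1('e'): parent n0 fail=0; on 'e' 0 → fail=0;  out {0}∪∅={0}
  n2('d'): parent n0 fail=0; on 'd' 0 → fail=0;  out ∅∪∅=∅
  n7('c'): parent n0 fail=0; on 'c' 0 → fail=0;  out ∅∪∅=∅
  n11('b'): parent n0 fail=0; on 'b' 0 → fail=0;  out ∅∪∅=∅
  n13('a'): parent n0 fail=0; on 'a' 0 → fail=0;  out ∅∪∅=∅
  n3('db'): parent n2 fail=0; on 'b' 0 → fail=11;  out ∅∪∅=∅
  n8('ca'): parent n7 fail=0; on 'a' 0 → fail=13;  out ∅∪∅=∅
  n12('bd'): parent n11 fail=0; on 'd' 0 → fail=2;  out {3}∪∅={3}
  n14('ab'): parent n13 fail=0; on 'b' 0 → fail=11;  out {4}∪∅={4}
  n4('dbd'): parent n3 fail=11; on 'd' 11 → fail=12;  out ∅∪{3}={3}
  n9('cab'): parent n8 fail=13; on 'b' 13 → fail=14;  out ∅∪{4}={4}
  n15('bdb'): parent n12 fail=2; on 'b' 2 → fail=3;  out ∅∪∅=∅
  n5('dbdb'): parent n4 fail=12; on 'b' 12 → fail=15;  out ∅∪∅=∅
  n10('caba'): parent n9 fail=14; on 'a' 14→11→0 → fail=13;  out {2}∪∅={2}
  n16('bdbd'): parent n15 fail=3; on 'd' 3 → fail=4;  out {5}∪{3}={3,5}
  n6('dbdbd'): parent n5 fail=15; on 'd' 15 → fail=16;  out {1}∪{3,5}={1,3,5}

Scan:
[0] read 'd'  n0⇒n2
[1] read 'b'  n2⇒n3
[2] read 'd'  n3⇒n4  → match P3@[1:2]
[3] read 'b'  n4⇒n5
[4] read 'd'  n5⇒n6  → match P1@[0:4],P3@[3:4],P5@[1:4]
[5] read 'd'  n6⇒n2 (fail-walked)
[6] read 'b'  n2⇒n3
[7] read 'd'  n3⇒n4  → match P3@[6:7]
[8] read 'b'  n4⇒n5
[9] read 'd'  n5⇒n6  → match P1@[5:9],P3@[8:9],P5@[6:9]
[10] read 'a'  n6⇒n13 (fail-walked)
[11] read 'b'  n13⇒n14  → match P4@[10:11]
[12] read 'e'  n14⇒n1 (fail-walked)  → match P0@[12:12]
[13] read 'd'  n1⇒n2 (fail-walked)
[14] read 'b'  n2⇒n3
[15] read 'd'  n3⇒n4  → match P3@[14:15]
[16] read 'b'  n4⇒n5
[17] read 'd'  n5⇒n6  → match P1@[13:17],P3@[16:17],P5@[14:17]
[18] read 'b'  n6⇒n5 (fail-walked)
[19] read 'e'  n5⇒n1 (fail-walked)  → match P0@[19:19]
[20] read 'b'  n1⇒n11 (fail-walked)
[21] read 'd'  n11⇒n12  → match P3@[20:21]
[22] read 'b'  n12⇒n15
[23] read 'b'  n15⇒n11 (fail-walked)
[24] read 'd'  n11⇒n12  → match P3@[23:24]
[25] read 'e'  n12⇒n1 (fail-walked)  → match P0@[25:25]
[26] read 'b'  n1⇒n11 (fail-walked)
[27] read 'd'  n11⇒n12  → match P3@[26:27]
[28] read 'c'  n12⇒n7 (fail-walked)
[29] read 'b'  n7⇒n11 (fail-walked)
[30] read 'c'  n11⇒n7 (fail-walked)
[31] read 'b'  n7⇒n11 (fail-walked)
[32] read 'd'  n11⇒n12  → match P3@[31:32]
[33] read 'c'  n12⇒n7 (fail-walked)
[34] read 'a'  n7⇒n8
[35] read 'b'  n8⇒n9  → match P4@[34:35]
[36] read 'a'  n9⇒n10  → match P2@[33:36]
[37] read 'd'  n10⇒n2 (fail-walked)
[38] read 'c'  n2⇒n7 (fail-walked)
[39] read 'c'  n7⇒n7 (fail-walked)
[40] read 'e'  n7⇒n1 (fail-walked)  → match P0@[40:40]
[41] read 'd'  n1⇒n2 (fail-walked)
[42] read 'e'  n2⇒n1 (fail-walked)  → match P0@[42:42]
[43] read 'd'  n1⇒n2 (fail-walked)
[44] read 'b'  n2⇒n3
[45] read 'd'  n3⇒n4  → match P3@[44:45]
[46] read 'b'  n4⇒n5
[47] read 'd'  n5⇒n6  → match P1@[43:47],P3@[46:47],P5@[44:47]
[48] read 'a'  n6⇒n13 (fail-walked)
[49] read 'b'  n13⇒n14  → match P4@[48:49]
[50] read 'b'  n14⇒n11 (fail-walked)
[51] read 'd'  n11⇒n12  → match P3@[50:51]
[52] read 'b'  n12⇒n15
[53] read 'd'  n15⇒n16  → match P3@[52:53],P5@[50:53]
[54] read 'a'  n16⇒n13 (fail-walked)
[55] read 'd'  n13⇒n2 (fail-walked)
[56] read 'b'  n2⇒n3
[57] read 'd'  n3⇒n4  → match P3@[56:57]
[58] read 'b'  n4⇒n5
[59] read 'd'  n5⇒n6  → match P1@[55:59],P3@[58:59],P5@[56:59]
[60] read 'a'  n6⇒n13 (fail-walked)
[61] read 'd'  n13⇒n2 (fail-walked)

Result: [[2,3],[4,1],[4,3],[4,5],[7,3],[9,1],[9,3],[9,5],[11,4],[12,0],[15,3],[17,1],[17,3],[17,5],[19,0],[21,3],[24,3],[25,0],[27,3],[32,3],[35,4],[36,2],[40,0],[42,0],[45,3],[47,1],[47,3],[47,5],[49,4],[51,3],[53,3],[53,5],[57,3],[59,1],[59,3],[59,5]]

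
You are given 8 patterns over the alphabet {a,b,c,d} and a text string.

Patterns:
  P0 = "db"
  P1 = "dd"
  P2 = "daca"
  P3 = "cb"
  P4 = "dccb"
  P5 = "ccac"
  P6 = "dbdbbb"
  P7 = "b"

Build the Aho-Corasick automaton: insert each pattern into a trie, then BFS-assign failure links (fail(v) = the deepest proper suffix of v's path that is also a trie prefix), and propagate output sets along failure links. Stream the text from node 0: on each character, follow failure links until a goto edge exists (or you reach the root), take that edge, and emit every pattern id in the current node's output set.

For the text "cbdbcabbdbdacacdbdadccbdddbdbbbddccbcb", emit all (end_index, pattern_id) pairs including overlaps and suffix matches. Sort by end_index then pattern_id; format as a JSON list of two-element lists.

Build automaton:
Trie (insert patterns):
  0='ε' goto b→19 c→7 d→1
  1='d' goto a→4 b→2 c→9 d→3
  2='db' goto d→15  ←P0
  3='dd' goto ·  ←P1
  4='da' goto c→5
  5='dac' goto a→6
  6='daca' goto ·  ←P2
  7='c' goto b→8 c→12
  8='cb' goto ·  ←P3
  9='dc' goto c→10
  10='dcc' goto b→11
  11='dccb' goto ·  ←P4
  12='cc' goto a→13
  13='cca' goto c→14
  14='ccac' goto ·  ←P5
  15='dbd' goto b→16
  16='dbdb' goto b→17
  17='dbdbb' goto b→18
  18='dbdbbb' goto ·  ←P6
  19='b' goto ·  ←P7

BFS fail/out derivation:
  n1('d'): parent n0 fail=0; on 'd' 0 → fail=0;  out ∅∪∅=∅
  n7('c'): parent n0 fail=0; on 'c' 0 → fail=0;  out ∅∪∅=∅
  n19('b'): parent n0 fail=0; on 'b' 0 → fail=0;  out {7}∪∅={7}
  n2('db'): parent n1 fail=0; on 'b' 0 → fail=19;  out {0}∪{7}={0,7}
  n3('dd'): parent n1 fail=0; on 'd' 0 → fail=1;  out {1}∪∅={1}
  n4('da'): parent n1 fail=0; on 'a' 0 → fail=0;  out ∅∪∅=∅
  n8('cb'): parent n7 fail=0; on 'b' 0 → fail=19;  out {3}∪{7}={3,7}
  n9('dc'): parent n1 fail=0; on 'c' 0 → fail=7;  out ∅∪∅=∅
  n12('cc'): parent n7 fail=0; on 'c' 0 → fail=7;  out ∅∪∅=∅
  n5('dac'): parent n4 fail=0; on 'c' 0 → fail=7;  out ∅∪∅=∅
  n10('dcc'): parent n9 fail=7; on 'c' 7 → fail=12;  out ∅∪∅=∅
  n13('cca'): parent n12 fail=7; on 'a' 7→0 → fail=0;  out ∅∪∅=∅
  n15('dbd'): parent n2 fail=19; on 'd' 19→0 → fail=1;  out ∅∪∅=∅
  n6('daca'): parent n5 fail=7; on 'a' 7→0 → fail=0;  out {2}∪∅={2}
  n11('dccb'): parent n10 fail=12; on 'b' 12→7 → fail=8;  out {4}∪{3,7}={3,4,7}
  n14('ccac'): parent n13 fail=0; on 'c' 0 → fail=7;  out {5}∪∅={5}
  n16('dbdb'): parent n15 fail=1; on 'b' 1 → fail=2;  out ∅∪{0,7}={0,7}
  n17('dbdbb'): parent n16 fail=2; on 'b' 2→19→0 → fail=19;  out ∅∪{7}={7}
  n18('dbdbbb'): parent n17 fail=19; on 'b' 19→0 → fail=19;  out {6}∪{7}={6,7}

Text stream:
[0] read 'c'  n0⇒n7
[1] read 'b'  n7⇒n8  emit P3@[0:1],P7@[1:1]
[2] read 'd'  n8⇒n1 ·f
[3] read 'b'  n1⇒n2  emit P0@[2:3],P7@[3:3]
[4] read 'c'  n2⇒n7 ·f
[5] read 'a'  n7⇒n0 ·f
[6] read 'b'  n0⇒n19  emit P7@[6:6]
[7] read 'b'  n19⇒n19 ·f  emit P7@[7:7]
[8] read 'd'  n19⇒n1 ·f
[9] read 'b'  n1⇒n2  emit P0@[8:9],P7@[9:9]
[10] read 'd'  n2⇒n15
[11] read 'a'  n15⇒n4 ·f
[12] read 'c'  n4⇒n5
[13] read 'a'  n5⇒n6  emit P2@[10:13]
[14] read 'c'  n6⇒n7 ·f
[15] read 'd'  n7⇒n1 ·f
[16] read 'b'  n1⇒n2  emit P0@[15:16],P7@[16:16]
[17] read 'd'  n2⇒n15
[18] read 'a'  n15⇒n4 ·f
[19] read 'd'  n4⇒n1 ·f
[20] read 'c'  n1⇒n9
[21] read 'c'  n9⇒n10
[22] read 'b'  n10⇒n11  emit P3@[21:22],P4@[19:22],P7@[22:22]
[23] read 'd'  n11⇒n1 ·f
[24] read 'd'  n1⇒n3  emit P1@[23:24]
[25] read 'd'  n3⇒n3 ·f  emit P1@[24:25]
[26] read 'b'  n3⇒n2 ·f  emit P0@[25:26],P7@[26:26]
[27] read 'd'  n2⇒n15
[28] read 'b'  n15⇒n16  emit P0@[27:28],P7@[28:28]
[29] read 'b'  n16⇒n17  emit P7@[29:29]
[30] read 'b'  n17⇒n18  emit P6@[25:30],P7@[30:30]
[31] read 'd'  n18⇒n1 ·f
[32] read 'd'  n1⇒n3  emit P1@[31:32]
[33] read 'c'  n3⇒n9 ·f
[34] read 'c'  n9⇒n10
[35] read 'b'  n10⇒n11  emit P3@[34:35],P4@[32:35],P7@[35:35]
[36] read 'c'  n11⇒n7 ·f
[37] read 'b'  n7⇒n8  emit P3@[36:37],P7@[37:37]

Matches: [[1,3],[1,7],[3,0],[3,7],[6,7],[7,7],[9,0],[9,7],[13,2],[16,0],[16,7],[22,3],[22,4],[22,7],[24,1],[25,1],[26,0],[26,7],[28,0],[28,7],[29,7],[30,6],[30,7],[32,1],[35,3],[35,4],[35,7],[37,3],[37,7]]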